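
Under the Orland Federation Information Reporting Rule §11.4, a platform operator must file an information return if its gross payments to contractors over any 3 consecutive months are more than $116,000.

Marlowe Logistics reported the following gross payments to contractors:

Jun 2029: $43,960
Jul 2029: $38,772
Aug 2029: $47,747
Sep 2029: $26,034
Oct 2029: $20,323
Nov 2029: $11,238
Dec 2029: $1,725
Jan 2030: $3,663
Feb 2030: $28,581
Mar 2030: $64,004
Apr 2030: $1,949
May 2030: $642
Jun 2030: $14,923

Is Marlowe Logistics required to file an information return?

Yes

Jun 2029–Aug 2029: $43,960 + $38,772 + $47,747 = $130,479 (over)
Jul 2029–Sep 2029: $38,772 + $47,747 + $26,034 = $112,553 (under)
Aug 2029–Oct 2029: $47,747 + $26,034 + $20,323 = $94,104 (under)
Sep 2029–Nov 2029: $26,034 + $20,323 + $11,238 = $57,595 (under)
Oct 2029–Dec 2029: $20,323 + $11,238 + $1,725 = $33,286 (under)
Nov 2029–Jan 2030: $11,238 + $1,725 + $3,663 = $16,626 (under)
Dec 2029–Feb 2030: $1,725 + $3,663 + $28,581 = $33,969 (under)
Jan 2030–Mar 2030: $3,663 + $28,581 + $64,004 = $96,248 (under)
Feb 2030–Apr 2030: $28,581 + $64,004 + $1,949 = $94,534 (under)
Mar 2030–May 2030: $64,004 + $1,949 + $642 = $66,595 (under)
Apr 2030–Jun 2030: $1,949 + $642 + $14,923 = $17,514 (under)
At least one window exceeds $116,000.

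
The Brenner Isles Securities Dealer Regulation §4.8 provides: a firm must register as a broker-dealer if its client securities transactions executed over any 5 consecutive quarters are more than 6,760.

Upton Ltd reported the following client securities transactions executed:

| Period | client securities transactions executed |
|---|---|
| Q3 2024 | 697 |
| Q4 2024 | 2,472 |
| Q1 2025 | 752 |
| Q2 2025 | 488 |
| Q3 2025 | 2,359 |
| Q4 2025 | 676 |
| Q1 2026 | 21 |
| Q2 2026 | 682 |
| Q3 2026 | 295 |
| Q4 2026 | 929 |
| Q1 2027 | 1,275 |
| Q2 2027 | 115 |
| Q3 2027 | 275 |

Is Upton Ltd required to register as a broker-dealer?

Yes

Q3 2024–Q3 2025: 697 + 2,472 + 752 + 488 + 2,359 = 6,768 (over)
Q4 2024–Q4 2025: 2,472 + 752 + 488 + 2,359 + 676 = 6,747 (under)
Q1 2025–Q1 2026: 752 + 488 + 2,359 + 676 + 21 = 4,296 (under)
Q2 2025–Q2 2026: 488 + 2,359 + 676 + 21 + 682 = 4,226 (under)
Q3 2025–Q3 2026: 2,359 + 676 + 21 + 682 + 295 = 4,033 (under)
Q4 2025–Q4 2026: 676 + 21 + 682 + 295 + 929 = 2,603 (under)
Q1 2026–Q1 2027: 21 + 682 + 295 + 929 + 1,275 = 3,202 (under)
Q2 2026–Q2 2027: 682 + 295 + 929 + 1,275 + 115 = 3,296 (under)
Q3 2026–Q3 2027: 295 + 929 + 1,275 + 115 + 275 = 2,889 (under)
At least one window exceeds 6,760.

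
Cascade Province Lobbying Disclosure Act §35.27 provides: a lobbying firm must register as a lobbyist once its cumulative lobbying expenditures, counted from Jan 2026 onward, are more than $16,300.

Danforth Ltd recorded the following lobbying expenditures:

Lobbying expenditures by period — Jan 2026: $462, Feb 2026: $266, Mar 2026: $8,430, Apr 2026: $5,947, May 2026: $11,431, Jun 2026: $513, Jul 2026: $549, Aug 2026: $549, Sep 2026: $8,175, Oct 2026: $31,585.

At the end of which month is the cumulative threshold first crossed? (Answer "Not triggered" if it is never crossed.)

Through Jan 2026: $462
Through Feb 2026: $728
Through Mar 2026: $9,158
Through Apr 2026: $15,105
Through May 2026: $26,536 ← exceeds threshold

May 2026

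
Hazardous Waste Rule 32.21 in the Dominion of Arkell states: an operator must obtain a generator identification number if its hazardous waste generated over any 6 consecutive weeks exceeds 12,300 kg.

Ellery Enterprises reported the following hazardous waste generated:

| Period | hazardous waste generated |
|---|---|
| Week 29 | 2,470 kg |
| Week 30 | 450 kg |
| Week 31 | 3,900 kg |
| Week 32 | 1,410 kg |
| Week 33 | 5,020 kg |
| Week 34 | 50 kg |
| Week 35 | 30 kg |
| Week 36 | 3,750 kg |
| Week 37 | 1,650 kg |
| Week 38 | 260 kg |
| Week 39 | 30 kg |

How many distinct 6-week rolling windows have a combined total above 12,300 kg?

Week 29–Week 34: 2,470 kg + 450 kg + 3,900 kg + 1,410 kg + 5,020 kg + 50 kg = 13,300 kg (over)
Week 30–Week 35: 450 kg + 3,900 kg + 1,410 kg + 5,020 kg + 50 kg + 30 kg = 10,860 kg (under)
Week 31–Week 36: 3,900 kg + 1,410 kg + 5,020 kg + 50 kg + 30 kg + 3,750 kg = 14,160 kg (over)
Week 32–Week 37: 1,410 kg + 5,020 kg + 50 kg + 30 kg + 3,750 kg + 1,650 kg = 11,910 kg (under)
Week 33–Week 38: 5,020 kg + 50 kg + 30 kg + 3,750 kg + 1,650 kg + 260 kg = 10,760 kg (under)
Week 34–Week 39: 50 kg + 30 kg + 3,750 kg + 1,650 kg + 260 kg + 30 kg = 5,770 kg (under)
2 windows exceed the threshold.

2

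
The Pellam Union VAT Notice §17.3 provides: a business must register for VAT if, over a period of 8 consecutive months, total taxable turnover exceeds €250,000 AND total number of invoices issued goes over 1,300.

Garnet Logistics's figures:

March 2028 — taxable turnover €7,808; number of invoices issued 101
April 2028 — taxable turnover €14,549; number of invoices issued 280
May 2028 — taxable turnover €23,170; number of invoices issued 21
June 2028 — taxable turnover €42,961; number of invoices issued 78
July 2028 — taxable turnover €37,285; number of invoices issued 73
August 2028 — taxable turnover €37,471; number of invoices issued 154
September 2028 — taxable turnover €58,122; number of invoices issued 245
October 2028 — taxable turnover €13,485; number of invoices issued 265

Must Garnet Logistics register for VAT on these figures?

Total taxable turnover: €7,808 + €14,549 + €23,170 + €42,961 + €37,285 + €37,471 + €58,122 + €13,485 = €234,851 (≤ €250,000).
Total number of invoices issued: 101 + 280 + 21 + 78 + 73 + 154 + 245 + 265 = 1,217 (≤ 1,300).
The test is 'and': the rule requires both, and at least one is not exceeded.

No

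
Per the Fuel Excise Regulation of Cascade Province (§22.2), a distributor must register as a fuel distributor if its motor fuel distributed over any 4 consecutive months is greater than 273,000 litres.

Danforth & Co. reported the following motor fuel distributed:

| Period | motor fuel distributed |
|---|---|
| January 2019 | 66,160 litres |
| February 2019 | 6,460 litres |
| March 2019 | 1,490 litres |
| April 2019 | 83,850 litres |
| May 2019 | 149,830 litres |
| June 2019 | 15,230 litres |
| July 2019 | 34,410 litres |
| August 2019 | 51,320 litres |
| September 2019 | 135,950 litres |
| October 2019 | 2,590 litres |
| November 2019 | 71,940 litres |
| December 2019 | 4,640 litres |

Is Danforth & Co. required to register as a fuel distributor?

January 2019–April 2019: 66,160 litres + 6,460 litres + 1,490 litres + 83,850 litres = 157,960 litres (under)
February 2019–May 2019: 6,460 litres + 1,490 litres + 83,850 litres + 149,830 litres = 241,630 litres (under)
March 2019–June 2019: 1,490 litres + 83,850 litres + 149,830 litres + 15,230 litres = 250,400 litres (under)
April 2019–July 2019: 83,850 litres + 149,830 litres + 15,230 litres + 34,410 litres = 283,320 litres (over)
May 2019–August 2019: 149,830 litres + 15,230 litres + 34,410 litres + 51,320 litres = 250,790 litres (under)
June 2019–September 2019: 15,230 litres + 34,410 litres + 51,320 litres + 135,950 litres = 236,910 litres (under)
July 2019–October 2019: 34,410 litres + 51,320 litres + 135,950 litres + 2,590 litres = 224,270 litres (under)
August 2019–November 2019: 51,320 litres + 135,950 litres + 2,590 litres + 71,940 litres = 261,800 litres (under)
September 2019–December 2019: 135,950 litres + 2,590 litres + 71,940 litres + 4,640 litres = 215,120 litres (under)
At least one window exceeds 273,000 litres.

Yes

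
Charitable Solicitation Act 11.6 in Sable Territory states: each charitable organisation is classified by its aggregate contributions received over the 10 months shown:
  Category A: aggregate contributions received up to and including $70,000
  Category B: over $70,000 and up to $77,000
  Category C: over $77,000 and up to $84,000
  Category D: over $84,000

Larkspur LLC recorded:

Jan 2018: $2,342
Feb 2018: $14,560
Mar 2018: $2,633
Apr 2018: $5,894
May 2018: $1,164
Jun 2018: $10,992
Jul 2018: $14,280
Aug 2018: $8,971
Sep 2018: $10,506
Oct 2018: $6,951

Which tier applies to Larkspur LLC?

Aggregate contributions received: $2,342 + $14,560 + $2,633 + $5,894 + $1,164 + $10,992 + $14,280 + $8,971 + $10,506 + $6,951 = $78,293.
$77,000 < $78,293 ≤ $84,000, so Category C applies.

Category C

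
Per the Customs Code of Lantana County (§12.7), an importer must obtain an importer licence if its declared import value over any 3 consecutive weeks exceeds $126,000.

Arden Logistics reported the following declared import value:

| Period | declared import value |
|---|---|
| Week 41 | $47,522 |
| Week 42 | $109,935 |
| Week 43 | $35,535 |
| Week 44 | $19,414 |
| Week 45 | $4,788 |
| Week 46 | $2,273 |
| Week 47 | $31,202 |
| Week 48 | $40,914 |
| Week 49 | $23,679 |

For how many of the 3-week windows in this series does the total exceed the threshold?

2

Week 41–Week 43: $47,522 + $109,935 + $35,535 = $192,992 (over)
Week 42–Week 44: $109,935 + $35,535 + $19,414 = $164,884 (over)
Week 43–Week 45: $35,535 + $19,414 + $4,788 = $59,737 (under)
Week 44–Week 46: $19,414 + $4,788 + $2,273 = $26,475 (under)
Week 45–Week 47: $4,788 + $2,273 + $31,202 = $38,263 (under)
Week 46–Week 48: $2,273 + $31,202 + $40,914 = $74,389 (under)
Week 47–Week 49: $31,202 + $40,914 + $23,679 = $95,795 (under)
2 windows exceed the threshold.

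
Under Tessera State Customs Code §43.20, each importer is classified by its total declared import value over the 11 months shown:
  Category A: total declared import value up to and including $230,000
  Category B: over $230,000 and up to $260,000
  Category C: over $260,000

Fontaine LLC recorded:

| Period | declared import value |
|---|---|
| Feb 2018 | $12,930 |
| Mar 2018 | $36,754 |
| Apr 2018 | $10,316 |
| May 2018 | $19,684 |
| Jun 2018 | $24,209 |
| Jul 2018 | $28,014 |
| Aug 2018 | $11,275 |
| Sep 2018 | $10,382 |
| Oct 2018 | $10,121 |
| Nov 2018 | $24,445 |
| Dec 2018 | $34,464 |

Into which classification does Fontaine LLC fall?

Category A

Total declared import value: $12,930 + $36,754 + $10,316 + $19,684 + $24,209 + $28,014 + $11,275 + $10,382 + $10,121 + $24,445 + $34,464 = $222,594.
$222,594 ≤ $230,000, so Category A applies.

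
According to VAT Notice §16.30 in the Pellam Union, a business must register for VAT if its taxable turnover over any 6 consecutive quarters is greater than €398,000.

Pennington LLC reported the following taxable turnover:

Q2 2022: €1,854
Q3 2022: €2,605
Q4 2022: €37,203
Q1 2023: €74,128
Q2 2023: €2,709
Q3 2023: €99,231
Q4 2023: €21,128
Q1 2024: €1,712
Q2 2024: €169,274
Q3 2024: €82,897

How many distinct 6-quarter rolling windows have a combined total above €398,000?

Q2 2022–Q3 2023: €1,854 + €2,605 + €37,203 + €74,128 + €2,709 + €99,231 = €217,730 (under)
Q3 2022–Q4 2023: €2,605 + €37,203 + €74,128 + €2,709 + €99,231 + €21,128 = €237,004 (under)
Q4 2022–Q1 2024: €37,203 + €74,128 + €2,709 + €99,231 + €21,128 + €1,712 = €236,111 (under)
Q1 2023–Q2 2024: €74,128 + €2,709 + €99,231 + €21,128 + €1,712 + €169,274 = €368,182 (under)
Q2 2023–Q3 2024: €2,709 + €99,231 + €21,128 + €1,712 + €169,274 + €82,897 = €376,951 (under)
0 windows exceed the threshold.

0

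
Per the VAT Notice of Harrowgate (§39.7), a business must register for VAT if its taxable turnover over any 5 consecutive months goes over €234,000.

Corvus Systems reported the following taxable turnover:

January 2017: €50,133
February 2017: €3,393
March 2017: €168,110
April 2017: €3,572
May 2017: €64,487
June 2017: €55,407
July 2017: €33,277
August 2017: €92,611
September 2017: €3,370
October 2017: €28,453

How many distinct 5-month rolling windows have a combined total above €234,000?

January 2017–May 2017: €50,133 + €3,393 + €168,110 + €3,572 + €64,487 = €289,695 (over)
February 2017–June 2017: €3,393 + €168,110 + €3,572 + €64,487 + €55,407 = €294,969 (over)
March 2017–July 2017: €168,110 + €3,572 + €64,487 + €55,407 + €33,277 = €324,853 (over)
April 2017–August 2017: €3,572 + €64,487 + €55,407 + €33,277 + €92,611 = €249,354 (over)
May 2017–September 2017: €64,487 + €55,407 + €33,277 + €92,611 + €3,370 = €249,152 (over)
June 2017–October 2017: €55,407 + €33,277 + €92,611 + €3,370 + €28,453 = €213,118 (under)
5 windows exceed the threshold.

5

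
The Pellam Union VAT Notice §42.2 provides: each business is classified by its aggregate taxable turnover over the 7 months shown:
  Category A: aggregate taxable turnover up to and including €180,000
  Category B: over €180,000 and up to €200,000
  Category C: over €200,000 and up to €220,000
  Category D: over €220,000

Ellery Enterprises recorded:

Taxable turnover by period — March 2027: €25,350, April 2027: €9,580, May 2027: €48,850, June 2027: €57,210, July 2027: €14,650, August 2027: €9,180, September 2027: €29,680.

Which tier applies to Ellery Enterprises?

Category B

Aggregate taxable turnover: €25,350 + €9,580 + €48,850 + €57,210 + €14,650 + €9,180 + €29,680 = €194,500.
€180,000 < €194,500 ≤ €200,000, so Category B applies.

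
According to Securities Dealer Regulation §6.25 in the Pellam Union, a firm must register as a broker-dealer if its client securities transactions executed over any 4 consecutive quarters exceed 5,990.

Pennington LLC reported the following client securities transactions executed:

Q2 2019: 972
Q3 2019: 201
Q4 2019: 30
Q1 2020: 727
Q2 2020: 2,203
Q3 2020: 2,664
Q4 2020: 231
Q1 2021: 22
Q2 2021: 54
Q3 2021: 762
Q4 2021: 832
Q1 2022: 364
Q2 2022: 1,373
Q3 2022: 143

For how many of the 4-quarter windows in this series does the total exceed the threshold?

Q2 2019–Q1 2020: 972 + 201 + 30 + 727 = 1,930 (under)
Q3 2019–Q2 2020: 201 + 30 + 727 + 2,203 = 3,161 (under)
Q4 2019–Q3 2020: 30 + 727 + 2,203 + 2,664 = 5,624 (under)
Q1 2020–Q4 2020: 727 + 2,203 + 2,664 + 231 = 5,825 (under)
Q2 2020–Q1 2021: 2,203 + 2,664 + 231 + 22 = 5,120 (under)
Q3 2020–Q2 2021: 2,664 + 231 + 22 + 54 = 2,971 (under)
Q4 2020–Q3 2021: 231 + 22 + 54 + 762 = 1,069 (under)
Q1 2021–Q4 2021: 22 + 54 + 762 + 832 = 1,670 (under)
Q2 2021–Q1 2022: 54 + 762 + 832 + 364 = 2,012 (under)
Q3 2021–Q2 2022: 762 + 832 + 364 + 1,373 = 3,331 (under)
Q4 2021–Q3 2022: 832 + 364 + 1,373 + 143 = 2,712 (under)
0 windows exceed the threshold.

0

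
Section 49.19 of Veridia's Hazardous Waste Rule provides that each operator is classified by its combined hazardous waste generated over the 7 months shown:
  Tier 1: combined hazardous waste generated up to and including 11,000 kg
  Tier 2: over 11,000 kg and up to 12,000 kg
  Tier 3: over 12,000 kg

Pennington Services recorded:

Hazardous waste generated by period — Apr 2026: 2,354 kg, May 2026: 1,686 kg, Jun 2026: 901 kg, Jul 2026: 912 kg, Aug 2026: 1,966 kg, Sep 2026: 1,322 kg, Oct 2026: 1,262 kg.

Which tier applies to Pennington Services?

Combined hazardous waste generated: 2,354 kg + 1,686 kg + 901 kg + 912 kg + 1,966 kg + 1,322 kg + 1,262 kg = 10,403 kg.
10,403 kg ≤ 11,000 kg, so Tier 1 applies.

Tier 1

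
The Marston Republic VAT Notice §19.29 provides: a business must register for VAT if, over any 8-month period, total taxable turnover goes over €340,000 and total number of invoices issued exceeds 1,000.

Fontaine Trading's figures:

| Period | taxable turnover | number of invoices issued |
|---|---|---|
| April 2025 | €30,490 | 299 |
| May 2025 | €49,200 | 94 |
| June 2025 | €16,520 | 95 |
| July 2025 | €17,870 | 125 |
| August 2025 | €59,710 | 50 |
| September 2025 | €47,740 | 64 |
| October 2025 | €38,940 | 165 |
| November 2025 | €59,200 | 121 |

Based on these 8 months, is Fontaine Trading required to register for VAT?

Total taxable turnover: €30,490 + €49,200 + €16,520 + €17,870 + €59,710 + €47,740 + €38,940 + €59,200 = €319,670 (≤ €340,000).
Total number of invoices issued: 299 + 94 + 95 + 125 + 50 + 64 + 165 + 121 = 1,013 (> 1,000).
The test is 'and': the rule requires both, and at least one is not exceeded.

No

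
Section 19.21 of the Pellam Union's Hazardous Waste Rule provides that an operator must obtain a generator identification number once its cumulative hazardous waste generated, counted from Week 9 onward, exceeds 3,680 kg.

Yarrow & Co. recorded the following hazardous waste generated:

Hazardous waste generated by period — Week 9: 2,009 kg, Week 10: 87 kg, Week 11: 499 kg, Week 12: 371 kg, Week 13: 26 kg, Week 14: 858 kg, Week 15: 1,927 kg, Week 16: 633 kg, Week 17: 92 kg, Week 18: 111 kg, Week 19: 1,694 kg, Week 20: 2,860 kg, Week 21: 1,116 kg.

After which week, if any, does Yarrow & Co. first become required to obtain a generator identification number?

Through Week 9: 2,009 kg
Through Week 10: 2,096 kg
Through Week 11: 2,595 kg
Through Week 12: 2,966 kg
Through Week 13: 2,992 kg
Through Week 14: 3,850 kg ← exceeds threshold

Week 14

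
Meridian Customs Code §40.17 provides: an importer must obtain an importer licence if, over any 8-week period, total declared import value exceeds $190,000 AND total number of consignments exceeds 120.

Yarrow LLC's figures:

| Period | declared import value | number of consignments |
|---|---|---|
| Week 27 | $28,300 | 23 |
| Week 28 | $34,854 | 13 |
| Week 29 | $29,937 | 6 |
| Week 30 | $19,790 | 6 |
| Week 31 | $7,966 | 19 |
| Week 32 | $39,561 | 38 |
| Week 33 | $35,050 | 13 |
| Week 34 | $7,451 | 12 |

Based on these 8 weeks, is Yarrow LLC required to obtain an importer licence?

Yes

Total declared import value: $28,300 + $34,854 + $29,937 + $19,790 + $7,966 + $39,561 + $35,050 + $7,451 = $202,909 (> $190,000).
Total number of consignments: 23 + 13 + 6 + 6 + 19 + 38 + 13 + 12 = 130 (> 120).
The test is 'and': both thresholds are exceeded.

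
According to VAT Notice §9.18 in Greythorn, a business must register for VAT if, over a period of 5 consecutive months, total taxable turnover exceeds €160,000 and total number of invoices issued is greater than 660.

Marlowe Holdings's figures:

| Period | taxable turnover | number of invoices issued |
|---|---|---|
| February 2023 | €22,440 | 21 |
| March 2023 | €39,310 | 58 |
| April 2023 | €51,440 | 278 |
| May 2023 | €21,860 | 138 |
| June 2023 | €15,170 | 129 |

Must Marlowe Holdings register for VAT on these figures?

Total taxable turnover: €22,440 + €39,310 + €51,440 + €21,860 + €15,170 = €150,220 (≤ €160,000).
Total number of invoices issued: 21 + 58 + 278 + 138 + 129 = 624 (≤ 660).
The test is 'and': the rule requires both, and at least one is not exceeded.

No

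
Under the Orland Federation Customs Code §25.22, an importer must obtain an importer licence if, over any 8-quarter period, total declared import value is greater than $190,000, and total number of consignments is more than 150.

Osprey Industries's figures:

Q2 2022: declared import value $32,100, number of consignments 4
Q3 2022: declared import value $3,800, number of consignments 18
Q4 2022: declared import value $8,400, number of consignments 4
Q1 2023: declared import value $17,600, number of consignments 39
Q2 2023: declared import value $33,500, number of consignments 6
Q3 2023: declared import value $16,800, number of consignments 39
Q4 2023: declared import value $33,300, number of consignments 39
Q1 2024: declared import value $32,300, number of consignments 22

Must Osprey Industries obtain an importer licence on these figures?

No

Total declared import value: $32,100 + $3,800 + $8,400 + $17,600 + $33,500 + $16,800 + $33,300 + $32,300 = $177,800 (≤ $190,000).
Total number of consignments: 4 + 18 + 4 + 39 + 6 + 39 + 39 + 22 = 171 (> 150).
The test is 'and': the rule requires both, and at least one is not exceeded.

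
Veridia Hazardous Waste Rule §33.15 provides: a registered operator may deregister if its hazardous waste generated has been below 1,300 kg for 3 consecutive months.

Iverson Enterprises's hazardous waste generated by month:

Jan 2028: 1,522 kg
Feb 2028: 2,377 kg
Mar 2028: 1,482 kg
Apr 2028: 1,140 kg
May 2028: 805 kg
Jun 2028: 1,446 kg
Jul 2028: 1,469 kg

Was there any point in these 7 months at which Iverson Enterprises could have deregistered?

No

Months below 1,300 kg: Apr 2028, May 2028.
Longest run of consecutive months below the threshold: 2.
2 < 3, so Iverson Enterprises never became eligible.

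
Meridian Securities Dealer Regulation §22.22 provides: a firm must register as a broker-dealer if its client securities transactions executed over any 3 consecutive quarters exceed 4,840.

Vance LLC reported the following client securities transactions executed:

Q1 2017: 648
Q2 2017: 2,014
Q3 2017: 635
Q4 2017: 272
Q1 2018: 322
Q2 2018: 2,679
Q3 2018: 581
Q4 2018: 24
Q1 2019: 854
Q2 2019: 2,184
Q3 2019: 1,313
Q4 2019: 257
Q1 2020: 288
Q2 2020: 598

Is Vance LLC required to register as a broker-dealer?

No

Q1 2017–Q3 2017: 648 + 2,014 + 635 = 3,297 (under)
Q2 2017–Q4 2017: 2,014 + 635 + 272 = 2,921 (under)
Q3 2017–Q1 2018: 635 + 272 + 322 = 1,229 (under)
Q4 2017–Q2 2018: 272 + 322 + 2,679 = 3,273 (under)
Q1 2018–Q3 2018: 322 + 2,679 + 581 = 3,582 (under)
Q2 2018–Q4 2018: 2,679 + 581 + 24 = 3,284 (under)
Q3 2018–Q1 2019: 581 + 24 + 854 = 1,459 (under)
Q4 2018–Q2 2019: 24 + 854 + 2,184 = 3,062 (under)
Q1 2019–Q3 2019: 854 + 2,184 + 1,313 = 4,351 (under)
Q2 2019–Q4 2019: 2,184 + 1,313 + 257 = 3,754 (under)
Q3 2019–Q1 2020: 1,313 + 257 + 288 = 1,858 (under)
Q4 2019–Q2 2020: 257 + 288 + 598 = 1,143 (under)
No window exceeds 4,840.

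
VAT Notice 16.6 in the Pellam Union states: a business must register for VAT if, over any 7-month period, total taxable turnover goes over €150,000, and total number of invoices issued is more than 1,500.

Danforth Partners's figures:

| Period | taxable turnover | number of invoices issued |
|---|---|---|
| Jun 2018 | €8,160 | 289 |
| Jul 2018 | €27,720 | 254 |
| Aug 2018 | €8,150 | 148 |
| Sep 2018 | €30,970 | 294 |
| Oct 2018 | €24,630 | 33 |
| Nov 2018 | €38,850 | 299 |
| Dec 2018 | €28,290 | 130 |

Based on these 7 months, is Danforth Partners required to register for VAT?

Total taxable turnover: €8,160 + €27,720 + €8,150 + €30,970 + €24,630 + €38,850 + €28,290 = €166,770 (> €150,000).
Total number of invoices issued: 289 + 254 + 148 + 294 + 33 + 299 + 130 = 1,447 (≤ 1,500).
The test is 'and': the rule requires both, and at least one is not exceeded.

No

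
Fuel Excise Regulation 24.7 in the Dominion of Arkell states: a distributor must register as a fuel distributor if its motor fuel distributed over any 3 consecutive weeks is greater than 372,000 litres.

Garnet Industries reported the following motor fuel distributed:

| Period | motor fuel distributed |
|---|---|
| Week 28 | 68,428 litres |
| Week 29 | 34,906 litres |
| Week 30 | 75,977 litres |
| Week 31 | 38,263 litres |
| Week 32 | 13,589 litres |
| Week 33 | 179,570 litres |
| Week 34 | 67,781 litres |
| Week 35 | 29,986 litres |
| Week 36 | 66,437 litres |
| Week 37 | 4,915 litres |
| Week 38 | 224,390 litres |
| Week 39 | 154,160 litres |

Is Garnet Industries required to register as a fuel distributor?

Week 28–Week 30: 68,428 litres + 34,906 litres + 75,977 litres = 179,311 litres (under)
Week 29–Week 31: 34,906 litres + 75,977 litres + 38,263 litres = 149,146 litres (under)
Week 30–Week 32: 75,977 litres + 38,263 litres + 13,589 litres = 127,829 litres (under)
Week 31–Week 33: 38,263 litres + 13,589 litres + 179,570 litres = 231,422 litres (under)
Week 32–Week 34: 13,589 litres + 179,570 litres + 67,781 litres = 260,940 litres (under)
Week 33–Week 35: 179,570 litres + 67,781 litres + 29,986 litres = 277,337 litres (under)
Week 34–Week 36: 67,781 litres + 29,986 litres + 66,437 litres = 164,204 litres (under)
Week 35–Week 37: 29,986 litres + 66,437 litres + 4,915 litres = 101,338 litres (under)
Week 36–Week 38: 66,437 litres + 4,915 litres + 224,390 litres = 295,742 litres (under)
Week 37–Week 39: 4,915 litres + 224,390 litres + 154,160 litres = 383,465 litres (over)
At least one window exceeds 372,000 litres.

Yes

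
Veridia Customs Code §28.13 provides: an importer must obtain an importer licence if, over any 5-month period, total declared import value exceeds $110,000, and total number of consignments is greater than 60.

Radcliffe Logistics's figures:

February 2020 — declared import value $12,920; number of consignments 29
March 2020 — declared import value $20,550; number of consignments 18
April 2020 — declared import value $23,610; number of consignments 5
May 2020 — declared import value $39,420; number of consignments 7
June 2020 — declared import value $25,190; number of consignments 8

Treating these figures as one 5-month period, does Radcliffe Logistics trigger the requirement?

Total declared import value: $12,920 + $20,550 + $23,610 + $39,420 + $25,190 = $121,690 (> $110,000).
Total number of consignments: 29 + 18 + 5 + 7 + 8 = 67 (> 60).
The test is 'and': both thresholds are exceeded.

Yes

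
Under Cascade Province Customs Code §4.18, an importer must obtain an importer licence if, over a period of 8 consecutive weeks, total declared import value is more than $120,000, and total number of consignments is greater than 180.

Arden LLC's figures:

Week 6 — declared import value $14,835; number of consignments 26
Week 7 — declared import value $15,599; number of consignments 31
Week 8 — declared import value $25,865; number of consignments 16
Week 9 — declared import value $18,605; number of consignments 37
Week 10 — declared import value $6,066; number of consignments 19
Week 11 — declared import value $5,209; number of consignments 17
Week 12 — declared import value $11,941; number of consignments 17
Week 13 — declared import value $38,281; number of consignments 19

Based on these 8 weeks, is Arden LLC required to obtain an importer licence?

Total declared import value: $14,835 + $15,599 + $25,865 + $18,605 + $6,066 + $5,209 + $11,941 + $38,281 = $136,401 (> $120,000).
Total number of consignments: 26 + 31 + 16 + 37 + 19 + 17 + 17 + 19 = 182 (> 180).
The test is 'and': both thresholds are exceeded.

Yes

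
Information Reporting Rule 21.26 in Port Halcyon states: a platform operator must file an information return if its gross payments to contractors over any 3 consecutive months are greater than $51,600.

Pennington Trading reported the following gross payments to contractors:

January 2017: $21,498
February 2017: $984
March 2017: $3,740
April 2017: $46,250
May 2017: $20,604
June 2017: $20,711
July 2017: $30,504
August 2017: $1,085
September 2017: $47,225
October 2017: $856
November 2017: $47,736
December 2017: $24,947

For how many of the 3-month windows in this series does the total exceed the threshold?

7

January 2017–March 2017: $21,498 + $984 + $3,740 = $26,222 (under)
February 2017–April 2017: $984 + $3,740 + $46,250 = $50,974 (under)
March 2017–May 2017: $3,740 + $46,250 + $20,604 = $70,594 (over)
April 2017–June 2017: $46,250 + $20,604 + $20,711 = $87,565 (over)
May 2017–July 2017: $20,604 + $20,711 + $30,504 = $71,819 (over)
June 2017–August 2017: $20,711 + $30,504 + $1,085 = $52,300 (over)
July 2017–September 2017: $30,504 + $1,085 + $47,225 = $78,814 (over)
August 2017–October 2017: $1,085 + $47,225 + $856 = $49,166 (under)
September 2017–November 2017: $47,225 + $856 + $47,736 = $95,817 (over)
October 2017–December 2017: $856 + $47,736 + $24,947 = $73,539 (over)
7 windows exceed the threshold.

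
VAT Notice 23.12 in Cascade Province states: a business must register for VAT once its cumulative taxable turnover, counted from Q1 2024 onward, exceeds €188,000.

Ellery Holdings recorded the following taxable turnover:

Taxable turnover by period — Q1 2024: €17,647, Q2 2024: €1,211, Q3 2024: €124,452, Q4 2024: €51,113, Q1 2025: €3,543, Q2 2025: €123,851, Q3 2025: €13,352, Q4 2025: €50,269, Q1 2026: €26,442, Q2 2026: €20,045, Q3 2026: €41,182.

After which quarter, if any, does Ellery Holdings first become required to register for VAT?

Through Q1 2024: €17,647
Through Q2 2024: €18,858
Through Q3 2024: €143,310
Through Q4 2024: €194,423 ← exceeds threshold

Q4 2024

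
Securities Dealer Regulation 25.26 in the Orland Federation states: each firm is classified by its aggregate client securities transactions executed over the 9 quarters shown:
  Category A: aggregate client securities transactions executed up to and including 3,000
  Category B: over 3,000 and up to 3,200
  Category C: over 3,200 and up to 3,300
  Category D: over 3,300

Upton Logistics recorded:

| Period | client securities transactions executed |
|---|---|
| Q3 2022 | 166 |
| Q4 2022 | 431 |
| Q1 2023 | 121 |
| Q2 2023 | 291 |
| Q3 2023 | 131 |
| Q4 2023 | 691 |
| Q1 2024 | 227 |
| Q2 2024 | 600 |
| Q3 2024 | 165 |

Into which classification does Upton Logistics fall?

Aggregate client securities transactions executed: 166 + 431 + 121 + 291 + 131 + 691 + 227 + 600 + 165 = 2,823.
2,823 ≤ 3,000, so Category A applies.

Category A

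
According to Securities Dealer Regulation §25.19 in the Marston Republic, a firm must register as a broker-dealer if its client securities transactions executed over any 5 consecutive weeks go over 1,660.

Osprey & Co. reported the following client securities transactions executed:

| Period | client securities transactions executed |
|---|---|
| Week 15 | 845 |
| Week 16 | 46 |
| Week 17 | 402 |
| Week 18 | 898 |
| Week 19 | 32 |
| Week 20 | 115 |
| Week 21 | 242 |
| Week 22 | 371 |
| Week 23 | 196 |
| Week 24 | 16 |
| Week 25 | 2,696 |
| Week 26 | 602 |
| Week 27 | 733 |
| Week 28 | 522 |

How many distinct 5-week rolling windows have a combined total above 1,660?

Week 15–Week 19: 845 + 46 + 402 + 898 + 32 = 2,223 (over)
Week 16–Week 20: 46 + 402 + 898 + 32 + 115 = 1,493 (under)
Week 17–Week 21: 402 + 898 + 32 + 115 + 242 = 1,689 (over)
Week 18–Week 22: 898 + 32 + 115 + 242 + 371 = 1,658 (under)
Week 19–Week 23: 32 + 115 + 242 + 371 + 196 = 956 (under)
Week 20–Week 24: 115 + 242 + 371 + 196 + 16 = 940 (under)
Week 21–Week 25: 242 + 371 + 196 + 16 + 2,696 = 3,521 (over)
Week 22–Week 26: 371 + 196 + 16 + 2,696 + 602 = 3,881 (over)
Week 23–Week 27: 196 + 16 + 2,696 + 602 + 733 = 4,243 (over)
Week 24–Week 28: 16 + 2,696 + 602 + 733 + 522 = 4,569 (over)
6 windows exceed the threshold.

6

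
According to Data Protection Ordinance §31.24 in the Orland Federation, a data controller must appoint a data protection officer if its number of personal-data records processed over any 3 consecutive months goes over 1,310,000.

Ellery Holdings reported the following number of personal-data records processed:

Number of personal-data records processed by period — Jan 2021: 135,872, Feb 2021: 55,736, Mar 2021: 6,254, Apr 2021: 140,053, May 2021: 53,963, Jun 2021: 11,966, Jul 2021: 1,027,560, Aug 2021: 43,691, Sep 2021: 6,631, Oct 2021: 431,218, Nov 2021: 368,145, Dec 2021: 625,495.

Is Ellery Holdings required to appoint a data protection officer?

Jan 2021–Mar 2021: 135,872 + 55,736 + 6,254 = 197,862 (under)
Feb 2021–Apr 2021: 55,736 + 6,254 + 140,053 = 202,043 (under)
Mar 2021–May 2021: 6,254 + 140,053 + 53,963 = 200,270 (under)
Apr 2021–Jun 2021: 140,053 + 53,963 + 11,966 = 205,982 (under)
May 2021–Jul 2021: 53,963 + 11,966 + 1,027,560 = 1,093,489 (under)
Jun 2021–Aug 2021: 11,966 + 1,027,560 + 43,691 = 1,083,217 (under)
Jul 2021–Sep 2021: 1,027,560 + 43,691 + 6,631 = 1,077,882 (under)
Aug 2021–Oct 2021: 43,691 + 6,631 + 431,218 = 481,540 (under)
Sep 2021–Nov 2021: 6,631 + 431,218 + 368,145 = 805,994 (under)
Oct 2021–Dec 2021: 431,218 + 368,145 + 625,495 = 1,424,858 (over)
At least one window exceeds 1,310,000.

Yes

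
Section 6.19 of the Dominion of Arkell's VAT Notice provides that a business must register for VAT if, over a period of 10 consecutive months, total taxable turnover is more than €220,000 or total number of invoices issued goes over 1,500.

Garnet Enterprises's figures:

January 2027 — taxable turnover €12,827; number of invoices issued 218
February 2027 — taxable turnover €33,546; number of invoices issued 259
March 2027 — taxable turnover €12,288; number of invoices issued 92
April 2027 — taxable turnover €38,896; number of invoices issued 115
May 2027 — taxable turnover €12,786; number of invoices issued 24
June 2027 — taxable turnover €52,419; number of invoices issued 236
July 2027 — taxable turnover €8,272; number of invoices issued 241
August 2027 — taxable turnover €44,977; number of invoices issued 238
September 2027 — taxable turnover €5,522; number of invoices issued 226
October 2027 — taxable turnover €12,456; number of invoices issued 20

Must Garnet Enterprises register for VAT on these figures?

Yes

Total taxable turnover: €12,827 + €33,546 + €12,288 + €38,896 + €12,786 + €52,419 + €8,272 + €44,977 + €5,522 + €12,456 = €233,989 (> €220,000).
Total number of invoices issued: 218 + 259 + 92 + 115 + 24 + 236 + 241 + 238 + 226 + 20 = 1,669 (> 1,500).
The test is 'or': at least one threshold is exceeded.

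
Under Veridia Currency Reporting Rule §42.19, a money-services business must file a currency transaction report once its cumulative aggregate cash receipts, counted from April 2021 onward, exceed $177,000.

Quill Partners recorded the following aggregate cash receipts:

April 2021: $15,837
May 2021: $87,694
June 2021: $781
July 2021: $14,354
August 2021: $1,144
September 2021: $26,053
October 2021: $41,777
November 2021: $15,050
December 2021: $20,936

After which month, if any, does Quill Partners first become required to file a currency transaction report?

Through April 2021: $15,837
Through May 2021: $103,531
Through June 2021: $104,312
Through July 2021: $118,666
Through August 2021: $119,810
Through September 2021: $145,863
Through October 2021: $187,640 ← exceeds threshold

October 2021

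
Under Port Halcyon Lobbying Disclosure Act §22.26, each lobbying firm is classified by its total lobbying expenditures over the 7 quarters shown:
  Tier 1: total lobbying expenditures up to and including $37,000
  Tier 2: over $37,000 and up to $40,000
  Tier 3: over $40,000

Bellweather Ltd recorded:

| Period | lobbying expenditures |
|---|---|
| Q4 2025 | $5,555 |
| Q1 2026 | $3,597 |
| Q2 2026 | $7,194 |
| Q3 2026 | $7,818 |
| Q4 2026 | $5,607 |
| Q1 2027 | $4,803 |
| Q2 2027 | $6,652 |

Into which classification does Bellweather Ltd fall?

Tier 3

Total lobbying expenditures: $5,555 + $3,597 + $7,194 + $7,818 + $5,607 + $4,803 + $6,652 = $41,226.
$41,226 > $40,000, so Tier 3 applies.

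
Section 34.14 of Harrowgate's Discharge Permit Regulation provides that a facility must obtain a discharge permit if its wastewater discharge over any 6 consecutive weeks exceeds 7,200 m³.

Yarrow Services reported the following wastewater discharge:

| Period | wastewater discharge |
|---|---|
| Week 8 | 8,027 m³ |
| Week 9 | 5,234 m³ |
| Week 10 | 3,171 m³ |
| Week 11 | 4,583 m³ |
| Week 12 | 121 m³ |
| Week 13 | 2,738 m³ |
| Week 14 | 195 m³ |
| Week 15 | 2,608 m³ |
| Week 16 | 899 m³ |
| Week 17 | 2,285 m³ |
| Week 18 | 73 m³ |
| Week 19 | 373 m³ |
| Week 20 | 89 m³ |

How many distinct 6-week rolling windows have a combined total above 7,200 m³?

Week 8–Week 13: 8,027 m³ + 5,234 m³ + 3,171 m³ + 4,583 m³ + 121 m³ + 2,738 m³ = 23,874 m³ (over)
Week 9–Week 14: 5,234 m³ + 3,171 m³ + 4,583 m³ + 121 m³ + 2,738 m³ + 195 m³ = 16,042 m³ (over)
Week 10–Week 15: 3,171 m³ + 4,583 m³ + 121 m³ + 2,738 m³ + 195 m³ + 2,608 m³ = 13,416 m³ (over)
Week 11–Week 16: 4,583 m³ + 121 m³ + 2,738 m³ + 195 m³ + 2,608 m³ + 899 m³ = 11,144 m³ (over)
Week 12–Week 17: 121 m³ + 2,738 m³ + 195 m³ + 2,608 m³ + 899 m³ + 2,285 m³ = 8,846 m³ (over)
Week 13–Week 18: 2,738 m³ + 195 m³ + 2,608 m³ + 899 m³ + 2,285 m³ + 73 m³ = 8,798 m³ (over)
Week 14–Week 19: 195 m³ + 2,608 m³ + 899 m³ + 2,285 m³ + 73 m³ + 373 m³ = 6,433 m³ (under)
Week 15–Week 20: 2,608 m³ + 899 m³ + 2,285 m³ + 73 m³ + 373 m³ + 89 m³ = 6,327 m³ (under)
6 windows exceed the threshold.

6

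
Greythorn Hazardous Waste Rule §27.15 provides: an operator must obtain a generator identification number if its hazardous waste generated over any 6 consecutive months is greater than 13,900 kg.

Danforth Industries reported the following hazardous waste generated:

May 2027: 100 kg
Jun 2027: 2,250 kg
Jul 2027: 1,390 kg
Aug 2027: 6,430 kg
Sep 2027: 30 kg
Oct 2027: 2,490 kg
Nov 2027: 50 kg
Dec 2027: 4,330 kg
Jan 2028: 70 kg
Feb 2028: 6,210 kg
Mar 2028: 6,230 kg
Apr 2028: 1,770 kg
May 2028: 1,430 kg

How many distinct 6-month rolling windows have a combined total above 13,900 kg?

4

May 2027–Oct 2027: 100 kg + 2,250 kg + 1,390 kg + 6,430 kg + 30 kg + 2,490 kg = 12,690 kg (under)
Jun 2027–Nov 2027: 2,250 kg + 1,390 kg + 6,430 kg + 30 kg + 2,490 kg + 50 kg = 12,640 kg (under)
Jul 2027–Dec 2027: 1,390 kg + 6,430 kg + 30 kg + 2,490 kg + 50 kg + 4,330 kg = 14,720 kg (over)
Aug 2027–Jan 2028: 6,430 kg + 30 kg + 2,490 kg + 50 kg + 4,330 kg + 70 kg = 13,400 kg (under)
Sep 2027–Feb 2028: 30 kg + 2,490 kg + 50 kg + 4,330 kg + 70 kg + 6,210 kg = 13,180 kg (under)
Oct 2027–Mar 2028: 2,490 kg + 50 kg + 4,330 kg + 70 kg + 6,210 kg + 6,230 kg = 19,380 kg (over)
Nov 2027–Apr 2028: 50 kg + 4,330 kg + 70 kg + 6,210 kg + 6,230 kg + 1,770 kg = 18,660 kg (over)
Dec 2027–May 2028: 4,330 kg + 70 kg + 6,210 kg + 6,230 kg + 1,770 kg + 1,430 kg = 20,040 kg (over)
4 windows exceed the threshold.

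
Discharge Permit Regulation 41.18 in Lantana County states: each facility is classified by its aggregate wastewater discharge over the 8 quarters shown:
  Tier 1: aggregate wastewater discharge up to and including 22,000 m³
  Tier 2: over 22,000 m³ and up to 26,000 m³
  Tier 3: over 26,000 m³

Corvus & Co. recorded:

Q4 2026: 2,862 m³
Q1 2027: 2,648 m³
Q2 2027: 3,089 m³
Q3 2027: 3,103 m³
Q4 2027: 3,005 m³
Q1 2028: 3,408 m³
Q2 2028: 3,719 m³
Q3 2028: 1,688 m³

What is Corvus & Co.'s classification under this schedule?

Aggregate wastewater discharge: 2,862 m³ + 2,648 m³ + 3,089 m³ + 3,103 m³ + 3,005 m³ + 3,408 m³ + 3,719 m³ + 1,688 m³ = 23,522 m³.
22,000 m³ < 23,522 m³ ≤ 26,000 m³, so Tier 2 applies.

Tier 2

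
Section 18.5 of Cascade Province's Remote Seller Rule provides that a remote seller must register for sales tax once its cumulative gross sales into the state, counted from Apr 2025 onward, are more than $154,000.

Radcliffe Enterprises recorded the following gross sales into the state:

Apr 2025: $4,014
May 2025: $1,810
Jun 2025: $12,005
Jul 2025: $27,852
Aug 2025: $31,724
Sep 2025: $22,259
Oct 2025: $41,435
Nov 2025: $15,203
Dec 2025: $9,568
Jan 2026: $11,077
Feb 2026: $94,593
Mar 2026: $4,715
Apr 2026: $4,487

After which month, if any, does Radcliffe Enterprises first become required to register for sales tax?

Nov 2025

Through Apr 2025: $4,014
Through May 2025: $5,824
Through Jun 2025: $17,829
Through Jul 2025: $45,681
Through Aug 2025: $77,405
Through Sep 2025: $99,664
Through Oct 2025: $141,099
Through Nov 2025: $156,302 ← exceeds threshold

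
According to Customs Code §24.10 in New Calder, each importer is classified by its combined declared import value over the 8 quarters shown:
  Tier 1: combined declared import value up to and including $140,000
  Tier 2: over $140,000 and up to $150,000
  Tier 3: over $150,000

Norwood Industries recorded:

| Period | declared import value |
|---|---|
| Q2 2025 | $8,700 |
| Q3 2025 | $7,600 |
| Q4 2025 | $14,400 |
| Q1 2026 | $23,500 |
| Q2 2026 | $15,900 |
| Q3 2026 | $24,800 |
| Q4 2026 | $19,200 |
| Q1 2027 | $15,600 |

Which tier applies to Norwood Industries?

Combined declared import value: $8,700 + $7,600 + $14,400 + $23,500 + $15,900 + $24,800 + $19,200 + $15,600 = $129,700.
$129,700 ≤ $140,000, so Tier 1 applies.

Tier 1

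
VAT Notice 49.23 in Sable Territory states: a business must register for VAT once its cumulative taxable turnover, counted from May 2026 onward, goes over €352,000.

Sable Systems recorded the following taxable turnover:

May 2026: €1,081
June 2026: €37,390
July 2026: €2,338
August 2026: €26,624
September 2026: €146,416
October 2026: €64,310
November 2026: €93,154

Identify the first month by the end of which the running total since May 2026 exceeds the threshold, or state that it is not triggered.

Through May 2026: €1,081
Through June 2026: €38,471
Through July 2026: €40,809
Through August 2026: €67,433
Through September 2026: €213,849
Through October 2026: €278,159
Through November 2026: €371,313 ← exceeds threshold

November 2026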